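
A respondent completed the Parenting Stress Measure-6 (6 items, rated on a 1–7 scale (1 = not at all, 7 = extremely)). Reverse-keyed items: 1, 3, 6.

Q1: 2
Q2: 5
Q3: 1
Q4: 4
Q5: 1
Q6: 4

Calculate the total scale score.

27

Reverse-keyed items use 8 − raw:
  item 1: 8 − 2 = 6
  item 3: 8 − 1 = 7
  item 6: 8 − 4 = 4
Scored items: 6, 5, 7, 4, 1, 4
Total = 6 + 5 + 7 + 4 + 1 + 4 = 27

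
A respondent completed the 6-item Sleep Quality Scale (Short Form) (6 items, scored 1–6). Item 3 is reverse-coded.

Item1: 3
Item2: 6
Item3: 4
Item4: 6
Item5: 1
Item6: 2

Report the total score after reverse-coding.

Reverse-coded items use 7 − raw:
  item 3: 7 − 4 = 3
Scored responses: 3, 6, 3, 6, 1, 2
Total = 3 + 6 + 3 + 6 + 1 + 2 = 21

21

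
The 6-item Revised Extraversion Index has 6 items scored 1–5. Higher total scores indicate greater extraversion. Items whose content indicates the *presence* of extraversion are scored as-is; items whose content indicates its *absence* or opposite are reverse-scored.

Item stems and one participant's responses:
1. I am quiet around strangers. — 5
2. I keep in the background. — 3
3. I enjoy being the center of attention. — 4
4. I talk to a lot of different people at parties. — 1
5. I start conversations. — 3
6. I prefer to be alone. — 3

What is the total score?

15

Items 1, 2, 6 describe the absence/opposite of extraversion → reverse-score.
on a 1–5 scale, reversed = 6 − raw.
  item 1: 6 − 5 = 1
  item 2: 6 − 3 = 3
  item 3: 4
  item 4: 1
  item 5: 3
  item 6: 6 − 3 = 3
Total = 1 + 3 + 4 + 1 + 3 + 3 = 15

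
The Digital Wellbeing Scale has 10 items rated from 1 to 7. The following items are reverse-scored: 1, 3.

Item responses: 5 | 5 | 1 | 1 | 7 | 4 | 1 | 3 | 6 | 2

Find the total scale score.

Reverse-coded items (on a 1–7 scale, reversed = 8 − raw):
  item 1: 8 − 5 = 3
  item 3: 8 − 1 = 7
After reverse-coding: 3, 5, 7, 1, 7, 4, 1, 3, 6, 2
Total = 3 + 5 + 7 + 1 + 7 + 4 + 1 + 3 + 6 + 2 = 39

39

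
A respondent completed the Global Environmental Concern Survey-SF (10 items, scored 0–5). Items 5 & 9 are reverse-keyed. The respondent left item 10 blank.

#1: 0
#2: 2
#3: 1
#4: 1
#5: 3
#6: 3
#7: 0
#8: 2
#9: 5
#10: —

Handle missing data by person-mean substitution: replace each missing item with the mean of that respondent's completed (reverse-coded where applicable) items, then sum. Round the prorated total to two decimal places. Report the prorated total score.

Reverse-coded (reverse-coded value = 5 − response):
  item 5: 5 − 3 = 2
  item 9: 5 − 5 = 0
Completed scored items (9 of 10): 0, 2, 1, 1, 2, 3, 0, 2, 0; sum = 11.
Person mean = 11 / 9 ≈ 1.2222
Prorated total = (11 / 9) × 10 = 12.22 (to 2 dp)

12.22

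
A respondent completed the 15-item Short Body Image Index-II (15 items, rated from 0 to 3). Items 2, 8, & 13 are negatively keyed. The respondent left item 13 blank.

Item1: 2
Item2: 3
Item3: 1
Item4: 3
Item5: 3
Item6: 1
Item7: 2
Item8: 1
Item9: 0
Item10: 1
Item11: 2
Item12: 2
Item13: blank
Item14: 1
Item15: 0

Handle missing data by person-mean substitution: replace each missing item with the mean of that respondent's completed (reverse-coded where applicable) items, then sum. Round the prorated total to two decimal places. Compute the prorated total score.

21.43

Reverse-coded (reversed = (0+3) − raw = 3 − raw):
  item 2: 3 − 3 = 0
  item 8: 3 − 1 = 2
Completed scored items (14 of 15): 2, 0, 1, 3, 3, 1, 2, 2, 0, 1, 2, 2, 1, 0; sum = 20.
Person mean = 20 / 14 ≈ 1.4286
Prorated total = (20 / 14) × 15 = 21.43 (to 2 dp)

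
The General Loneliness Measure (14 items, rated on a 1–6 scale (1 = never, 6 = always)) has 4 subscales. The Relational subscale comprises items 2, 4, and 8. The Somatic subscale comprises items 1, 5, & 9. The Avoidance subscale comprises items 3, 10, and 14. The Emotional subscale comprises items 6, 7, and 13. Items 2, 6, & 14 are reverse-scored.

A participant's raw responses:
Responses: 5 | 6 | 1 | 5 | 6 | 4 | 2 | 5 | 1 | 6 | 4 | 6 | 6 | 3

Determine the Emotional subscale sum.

11

Emotional items: 6, 7, 13.
Of these, item 6 is reverse-scored; reversed = (1+6) − raw = 7 − raw.
  item 6: 7 − 4 = 3
  item 7: 2
  item 13: 6
Sum = 3 + 2 + 6 = 11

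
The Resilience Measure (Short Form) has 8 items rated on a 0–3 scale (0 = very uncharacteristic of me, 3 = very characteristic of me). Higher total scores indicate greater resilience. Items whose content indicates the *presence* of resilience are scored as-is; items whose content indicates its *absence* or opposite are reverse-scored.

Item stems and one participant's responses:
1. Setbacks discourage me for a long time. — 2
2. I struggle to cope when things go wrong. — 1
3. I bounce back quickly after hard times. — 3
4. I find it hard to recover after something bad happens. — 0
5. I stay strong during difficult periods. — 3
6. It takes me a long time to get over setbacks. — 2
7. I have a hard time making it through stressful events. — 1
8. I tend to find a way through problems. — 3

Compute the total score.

18

Items 1, 2, 4, 6, 7 describe the absence/opposite of resilience → reverse-score.
on a 0–3 scale, reversed = 3 − raw.
  item 1: 3 − 2 = 1
  item 2: 3 − 1 = 2
  item 3: 3
  item 4: 3 − 0 = 3
  item 5: 3
  item 6: 3 − 2 = 1
  item 7: 3 − 1 = 2
  item 8: 3
Total = 1 + 2 + 3 + 3 + 3 + 1 + 2 + 3 = 18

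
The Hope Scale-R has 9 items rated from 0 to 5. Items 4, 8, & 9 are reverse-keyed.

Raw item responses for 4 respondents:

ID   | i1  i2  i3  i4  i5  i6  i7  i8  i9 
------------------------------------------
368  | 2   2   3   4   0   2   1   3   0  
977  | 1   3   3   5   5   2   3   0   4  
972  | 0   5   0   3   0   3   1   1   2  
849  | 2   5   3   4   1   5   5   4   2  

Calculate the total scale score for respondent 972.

18

Respondent 972 raw: 0, 5, 0, 3, 0, 3, 1, 1, 2.
Reverse-coded (on a 0–5 scale, reversed = 5 − raw):
  item 1: 0
  item 2: 5
  item 3: 0
  item 4: 5 − 3 = 2
  item 5: 0
  item 6: 3
  item 7: 1
  item 8: 5 − 1 = 4
  item 9: 5 − 2 = 3
Sum = 0 + 5 + 0 + 2 + 0 + 3 + 1 + 4 + 3 = 18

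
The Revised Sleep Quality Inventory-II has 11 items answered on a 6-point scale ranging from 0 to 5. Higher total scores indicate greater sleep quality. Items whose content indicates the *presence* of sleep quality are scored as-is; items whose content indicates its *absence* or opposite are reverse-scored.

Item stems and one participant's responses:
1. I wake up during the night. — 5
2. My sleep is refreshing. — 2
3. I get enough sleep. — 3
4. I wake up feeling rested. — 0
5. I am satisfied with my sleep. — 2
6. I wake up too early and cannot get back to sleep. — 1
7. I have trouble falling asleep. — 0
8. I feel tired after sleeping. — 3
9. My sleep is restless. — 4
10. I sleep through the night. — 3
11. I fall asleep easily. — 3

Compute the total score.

Items 1, 6, 7, 8, 9 describe the absence/opposite of sleep quality → reverse-score.
reverse-coded value = 5 − response.
  item 1: 5 − 5 = 0
  item 2: 2
  item 3: 3
  item 4: 0
  item 5: 2
  item 6: 5 − 1 = 4
  item 7: 5 − 0 = 5
  item 8: 5 − 3 = 2
  item 9: 5 − 4 = 1
  item 10: 3
  item 11: 3
Total = 0 + 2 + 3 + 0 + 2 + 4 + 5 + 2 + 1 + 3 + 3 = 25

25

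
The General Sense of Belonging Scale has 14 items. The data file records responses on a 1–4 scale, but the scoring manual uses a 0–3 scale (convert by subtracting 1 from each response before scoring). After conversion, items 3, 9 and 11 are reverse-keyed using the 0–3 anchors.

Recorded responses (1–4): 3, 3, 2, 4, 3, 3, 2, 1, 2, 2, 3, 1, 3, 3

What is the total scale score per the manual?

Convert to 0–3: 2, 2, 1, 3, 2, 2, 1, 0, 1, 1, 2, 0, 2, 2
Reverse-coded (reverse-coded value = 3 − response):
  item 3: 3 − 1 = 2
  item 9: 3 − 1 = 2
  item 11: 3 − 2 = 1
Scored: 2, 2, 2, 3, 2, 2, 1, 0, 2, 1, 1, 0, 2, 2
Total = 22

22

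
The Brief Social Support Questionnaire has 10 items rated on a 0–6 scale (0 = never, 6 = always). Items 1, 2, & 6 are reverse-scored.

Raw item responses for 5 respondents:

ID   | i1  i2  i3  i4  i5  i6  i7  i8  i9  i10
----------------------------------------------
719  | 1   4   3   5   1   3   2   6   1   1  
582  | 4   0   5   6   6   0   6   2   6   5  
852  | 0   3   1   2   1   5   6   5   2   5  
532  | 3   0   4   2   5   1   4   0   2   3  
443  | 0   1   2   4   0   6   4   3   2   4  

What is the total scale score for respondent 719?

29

Respondent 719 raw: 1, 4, 3, 5, 1, 3, 2, 6, 1, 1.
Reverse-coded (on a 0–6 scale, reversed = 6 − raw):
  item 1: 6 − 1 = 5
  item 2: 6 − 4 = 2
  item 3: 3
  item 4: 5
  item 5: 1
  item 6: 6 − 3 = 3
  item 7: 2
  item 8: 6
  item 9: 1
  item 10: 1
Sum = 5 + 2 + 3 + 5 + 1 + 3 + 2 + 6 + 1 + 1 = 29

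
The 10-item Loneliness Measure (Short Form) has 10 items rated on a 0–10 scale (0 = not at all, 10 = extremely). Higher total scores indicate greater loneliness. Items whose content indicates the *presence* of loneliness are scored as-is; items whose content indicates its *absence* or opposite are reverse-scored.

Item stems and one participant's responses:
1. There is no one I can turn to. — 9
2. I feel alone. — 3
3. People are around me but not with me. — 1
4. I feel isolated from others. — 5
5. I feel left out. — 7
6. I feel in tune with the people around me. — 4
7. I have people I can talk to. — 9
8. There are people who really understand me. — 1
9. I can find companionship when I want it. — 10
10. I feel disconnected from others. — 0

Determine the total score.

41

Items 6, 7, 8, 9 describe the absence/opposite of loneliness → reverse-score.
reverse-coded value = 10 − response.
  item 1: 9
  item 2: 3
  item 3: 1
  item 4: 5
  item 5: 7
  item 6: 10 − 4 = 6
  item 7: 10 − 9 = 1
  item 8: 10 − 1 = 9
  item 9: 10 − 10 = 0
  item 10: 0
Total = 9 + 3 + 1 + 5 + 7 + 6 + 1 + 9 + 0 + 0 = 41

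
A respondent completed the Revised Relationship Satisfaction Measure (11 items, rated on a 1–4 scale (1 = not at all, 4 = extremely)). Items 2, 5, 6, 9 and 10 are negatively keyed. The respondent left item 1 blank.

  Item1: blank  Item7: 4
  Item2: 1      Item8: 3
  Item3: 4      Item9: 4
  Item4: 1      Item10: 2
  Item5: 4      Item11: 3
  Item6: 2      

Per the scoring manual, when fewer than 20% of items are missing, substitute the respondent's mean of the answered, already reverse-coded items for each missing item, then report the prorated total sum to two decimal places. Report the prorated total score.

Reverse-coded (on a 1–4 scale, reversed = 5 − raw):
  item 2: 5 − 1 = 4
  item 5: 5 − 4 = 1
  item 6: 5 − 2 = 3
  item 9: 5 − 4 = 1
  item 10: 5 − 2 = 3
Completed scored items (10 of 11): 4, 4, 1, 1, 3, 4, 3, 1, 3, 3; sum = 27.
Person mean = 27 / 10 ≈ 2.7000
Prorated total = (27 / 10) × 11 = 29.70 (to 2 dp)

29.70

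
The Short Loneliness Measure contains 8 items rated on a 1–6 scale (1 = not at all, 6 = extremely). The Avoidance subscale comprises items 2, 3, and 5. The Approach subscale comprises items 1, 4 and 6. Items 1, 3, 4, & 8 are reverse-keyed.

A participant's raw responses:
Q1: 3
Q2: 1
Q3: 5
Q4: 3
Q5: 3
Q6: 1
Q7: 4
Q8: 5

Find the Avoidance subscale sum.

Avoidance items: 2, 3, 5.
Of these, item 3 is reverse-keyed; reverse-coded value = 7 − response.
  item 2: 1
  item 3: 7 − 5 = 2
  item 5: 3
Sum = 1 + 2 + 3 = 6

6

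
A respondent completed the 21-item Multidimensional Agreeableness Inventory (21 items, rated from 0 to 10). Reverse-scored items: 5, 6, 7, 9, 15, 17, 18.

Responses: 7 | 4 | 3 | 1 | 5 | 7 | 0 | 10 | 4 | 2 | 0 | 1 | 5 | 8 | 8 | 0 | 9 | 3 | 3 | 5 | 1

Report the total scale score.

Reversing items 5, 6, 7, 9, 15, 17 and 18 with 10 − raw:
Total = 7 + 4 + 3 + 1 + (10−5) + (10−7) + (10−0) + 10 + (10−4) + 2 + 0 + 1 + 5 + 8 + (10−8) + 0 + (10−9) + (10−3) + 3 + 5 + 1
      = 7 + 4 + 3 + 1 + 5 + 3 + 10 + 10 + 6 + 2 + 0 + 1 + 5 + 8 + 2 + 0 + 1 + 7 + 3 + 5 + 1 = 84

84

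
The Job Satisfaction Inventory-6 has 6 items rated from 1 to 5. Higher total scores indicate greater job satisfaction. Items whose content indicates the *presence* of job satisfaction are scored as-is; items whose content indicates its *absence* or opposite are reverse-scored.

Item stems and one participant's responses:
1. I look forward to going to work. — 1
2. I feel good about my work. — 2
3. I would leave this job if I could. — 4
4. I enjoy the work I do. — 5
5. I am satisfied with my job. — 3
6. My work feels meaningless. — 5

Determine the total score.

Items 3, 6 describe the absence/opposite of job satisfaction → reverse-score.
on a 1–5 scale, reversed = 6 − raw.
  item 1: 1
  item 2: 2
  item 3: 6 − 4 = 2
  item 4: 5
  item 5: 3
  item 6: 6 − 5 = 1
Total = 1 + 2 + 2 + 5 + 3 + 1 = 14

14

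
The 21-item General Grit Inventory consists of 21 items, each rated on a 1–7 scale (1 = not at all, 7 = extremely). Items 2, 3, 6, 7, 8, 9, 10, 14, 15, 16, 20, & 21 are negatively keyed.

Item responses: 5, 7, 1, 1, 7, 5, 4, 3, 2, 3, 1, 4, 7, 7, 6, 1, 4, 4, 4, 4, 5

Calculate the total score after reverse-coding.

85

Reverse-coded items (on a 1–7 scale, reversed = 8 − raw):
  item 2: 8 − 7 = 1
  item 3: 8 − 1 = 7
  item 6: 8 − 5 = 3
  item 7: 8 − 4 = 4
  item 8: 8 − 3 = 5
  item 9: 8 − 2 = 6
  item 10: 8 − 3 = 5
  item 14: 8 − 7 = 1
  item 15: 8 − 6 = 2
  item 16: 8 − 1 = 7
  item 20: 8 − 4 = 4
  item 21: 8 − 5 = 3
Scored items: 5, 1, 7, 1, 7, 3, 4, 5, 6, 5, 1, 4, 7, 1, 2, 7, 4, 4, 4, 4, 3
Total = 5 + 1 + 7 + 1 + 7 + 3 + 4 + 5 + 6 + 5 + 1 + 4 + 7 + 1 + 2 + 7 + 4 + 4 + 4 + 4 + 3 = 85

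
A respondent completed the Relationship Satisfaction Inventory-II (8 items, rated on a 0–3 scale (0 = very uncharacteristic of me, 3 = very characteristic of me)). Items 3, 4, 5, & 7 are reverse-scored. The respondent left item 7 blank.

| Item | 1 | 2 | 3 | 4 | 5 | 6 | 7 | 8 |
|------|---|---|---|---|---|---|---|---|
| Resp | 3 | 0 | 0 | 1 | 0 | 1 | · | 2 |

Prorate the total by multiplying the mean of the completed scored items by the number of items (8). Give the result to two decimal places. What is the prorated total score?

Reverse-coded (on a 0–3 scale, reversed = 3 − raw):
  item 3: 3 − 0 = 3
  item 4: 3 − 1 = 2
  item 5: 3 − 0 = 3
Completed scored items (7 of 8): 3, 0, 3, 2, 3, 1, 2; sum = 14.
Person mean = 14 / 7 ≈ 2.0000
Prorated total = (14 / 7) × 8 = 16.00 (to 2 dp)

16.00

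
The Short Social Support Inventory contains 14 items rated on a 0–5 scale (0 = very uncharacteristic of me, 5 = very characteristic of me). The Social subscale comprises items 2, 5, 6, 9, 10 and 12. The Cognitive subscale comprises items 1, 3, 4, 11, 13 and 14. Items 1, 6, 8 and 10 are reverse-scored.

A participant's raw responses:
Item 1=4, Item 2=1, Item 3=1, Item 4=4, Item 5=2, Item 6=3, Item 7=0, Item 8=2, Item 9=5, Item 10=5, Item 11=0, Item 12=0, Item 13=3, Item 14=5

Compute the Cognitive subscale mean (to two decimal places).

Cognitive items: 1, 3, 4, 11, 13, 14.
Of these, item 1 is reverse-scored; reversed = (0+5) − raw = 5 − raw.
  item 1: 5 − 4 = 1
  item 3: 1
  item 4: 4
  item 11: 0
  item 13: 3
  item 14: 5
Sum = 1 + 1 + 4 + 0 + 3 + 5 = 14
Mean = 14 / 6 = 2.33

2.33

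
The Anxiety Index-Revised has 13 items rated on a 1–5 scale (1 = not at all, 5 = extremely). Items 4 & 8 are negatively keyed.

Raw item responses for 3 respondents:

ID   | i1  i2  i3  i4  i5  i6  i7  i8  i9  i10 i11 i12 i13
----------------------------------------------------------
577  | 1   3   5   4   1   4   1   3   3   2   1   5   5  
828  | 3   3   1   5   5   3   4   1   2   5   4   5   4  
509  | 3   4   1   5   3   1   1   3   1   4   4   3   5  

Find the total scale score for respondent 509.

34

Respondent 509 raw: 3, 4, 1, 5, 3, 1, 1, 3, 1, 4, 4, 3, 5.
Reverse-coded (reversed = (1+5) − raw = 6 − raw):
  item 1: 3
  item 2: 4
  item 3: 1
  item 4: 6 − 5 = 1
  item 5: 3
  item 6: 1
  item 7: 1
  item 8: 6 − 3 = 3
  item 9: 1
  item 10: 4
  item 11: 4
  item 12: 3
  item 13: 5
Sum = 3 + 4 + 1 + 1 + 3 + 1 + 1 + 3 + 1 + 4 + 4 + 3 + 5 = 34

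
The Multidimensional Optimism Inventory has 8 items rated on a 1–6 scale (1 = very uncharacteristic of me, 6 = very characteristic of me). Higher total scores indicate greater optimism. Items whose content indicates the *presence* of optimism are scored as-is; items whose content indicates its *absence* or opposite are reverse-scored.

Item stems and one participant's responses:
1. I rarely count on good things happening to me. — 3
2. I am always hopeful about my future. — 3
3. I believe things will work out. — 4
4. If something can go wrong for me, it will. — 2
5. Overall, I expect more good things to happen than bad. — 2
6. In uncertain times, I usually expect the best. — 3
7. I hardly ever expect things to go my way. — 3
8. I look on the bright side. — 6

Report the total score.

Items 1, 4, 7 describe the absence/opposite of optimism → reverse-score.
reversed = (1+6) − raw = 7 − raw.
  item 1: 7 − 3 = 4
  item 2: 3
  item 3: 4
  item 4: 7 − 2 = 5
  item 5: 2
  item 6: 3
  item 7: 7 − 3 = 4
  item 8: 6
Total = 4 + 3 + 4 + 5 + 2 + 3 + 4 + 6 = 31

31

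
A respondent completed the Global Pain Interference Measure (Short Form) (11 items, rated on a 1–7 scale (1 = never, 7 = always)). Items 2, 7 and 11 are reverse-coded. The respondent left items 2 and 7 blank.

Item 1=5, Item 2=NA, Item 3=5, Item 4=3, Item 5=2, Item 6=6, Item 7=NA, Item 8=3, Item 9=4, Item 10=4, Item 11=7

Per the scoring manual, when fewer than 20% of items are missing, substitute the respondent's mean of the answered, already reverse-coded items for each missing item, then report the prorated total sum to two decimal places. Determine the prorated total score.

40.33

Reverse-coded (reversed = (1+7) − raw = 8 − raw):
  item 11: 8 − 7 = 1
Completed scored items (9 of 11): 5, 5, 3, 2, 6, 3, 4, 4, 1; sum = 33.
Person mean = 33 / 9 ≈ 3.6667
Prorated total = (33 / 9) × 11 = 40.33 (to 2 dp)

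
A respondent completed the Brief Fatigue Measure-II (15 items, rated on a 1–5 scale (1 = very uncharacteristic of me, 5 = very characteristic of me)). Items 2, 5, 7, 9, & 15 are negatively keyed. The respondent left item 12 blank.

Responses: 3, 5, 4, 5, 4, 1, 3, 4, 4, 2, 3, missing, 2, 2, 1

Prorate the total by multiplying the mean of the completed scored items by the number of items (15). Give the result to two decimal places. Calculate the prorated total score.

41.79

Reverse-coded (on a 1–5 scale, reversed = 6 − raw):
  item 2: 6 − 5 = 1
  item 5: 6 − 4 = 2
  item 7: 6 − 3 = 3
  item 9: 6 − 4 = 2
  item 15: 6 − 1 = 5
Completed scored items (14 of 15): 3, 1, 4, 5, 2, 1, 3, 4, 2, 2, 3, 2, 2, 5; sum = 39.
Person mean = 39 / 14 ≈ 2.7857
Prorated total = (39 / 14) × 15 = 41.79 (to 2 dp)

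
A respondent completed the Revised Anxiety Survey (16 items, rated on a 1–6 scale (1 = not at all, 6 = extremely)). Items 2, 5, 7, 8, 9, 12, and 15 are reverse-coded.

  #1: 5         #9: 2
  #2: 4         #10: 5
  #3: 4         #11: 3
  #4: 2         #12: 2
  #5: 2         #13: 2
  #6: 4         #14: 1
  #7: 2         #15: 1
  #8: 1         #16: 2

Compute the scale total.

63

Apply reverse scoring (on a 1–6 scale, reversed = 7 − raw):
  item 2: 7 − 4 = 3
  item 5: 7 − 2 = 5
  item 7: 7 − 2 = 5
  item 8: 7 − 1 = 6
  item 9: 7 − 2 = 5
  item 12: 7 − 2 = 5
  item 15: 7 − 1 = 6
Scored items: 5, 3, 4, 2, 5, 4, 5, 6, 5, 5, 3, 5, 2, 1, 6, 2
Total = 5 + 3 + 4 + 2 + 5 + 4 + 5 + 6 + 5 + 5 + 3 + 5 + 2 + 1 + 6 + 2 = 63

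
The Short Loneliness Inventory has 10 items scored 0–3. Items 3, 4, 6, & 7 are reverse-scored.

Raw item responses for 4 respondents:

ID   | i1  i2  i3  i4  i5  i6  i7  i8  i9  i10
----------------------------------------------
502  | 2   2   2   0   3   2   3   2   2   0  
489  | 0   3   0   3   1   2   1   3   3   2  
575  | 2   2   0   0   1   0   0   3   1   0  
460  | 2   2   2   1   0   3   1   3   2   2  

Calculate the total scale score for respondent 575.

Respondent 575 raw: 2, 2, 0, 0, 1, 0, 0, 3, 1, 0.
Reverse-coded (reversed = (0+3) − raw = 3 − raw):
  item 1: 2
  item 2: 2
  item 3: 3 − 0 = 3
  item 4: 3 − 0 = 3
  item 5: 1
  item 6: 3 − 0 = 3
  item 7: 3 − 0 = 3
  item 8: 3
  item 9: 1
  item 10: 0
Sum = 2 + 2 + 3 + 3 + 1 + 3 + 3 + 3 + 1 + 0 = 21

21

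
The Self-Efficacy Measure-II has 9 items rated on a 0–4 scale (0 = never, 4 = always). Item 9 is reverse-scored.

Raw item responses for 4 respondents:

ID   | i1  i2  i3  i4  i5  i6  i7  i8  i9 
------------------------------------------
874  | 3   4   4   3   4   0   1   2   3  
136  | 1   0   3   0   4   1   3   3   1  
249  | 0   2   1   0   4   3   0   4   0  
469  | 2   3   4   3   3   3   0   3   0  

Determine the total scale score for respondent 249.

18

Respondent 249 raw: 0, 2, 1, 0, 4, 3, 0, 4, 0.
Reverse-coded (reverse-coded value = 4 − response):
  item 1: 0
  item 2: 2
  item 3: 1
  item 4: 0
  item 5: 4
  item 6: 3
  item 7: 0
  item 8: 4
  item 9: 4 − 0 = 4
Sum = 0 + 2 + 1 + 0 + 4 + 3 + 0 + 4 + 4 = 18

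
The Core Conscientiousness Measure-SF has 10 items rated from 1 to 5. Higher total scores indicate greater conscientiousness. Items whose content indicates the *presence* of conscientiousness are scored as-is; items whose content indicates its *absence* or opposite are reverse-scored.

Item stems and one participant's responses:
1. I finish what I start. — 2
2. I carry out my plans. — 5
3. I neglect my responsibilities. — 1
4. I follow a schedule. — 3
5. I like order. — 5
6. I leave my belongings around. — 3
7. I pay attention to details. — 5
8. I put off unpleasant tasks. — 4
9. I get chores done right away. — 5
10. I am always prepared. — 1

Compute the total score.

36

Items 3, 6, 8 describe the absence/opposite of conscientiousness → reverse-score.
reverse-coded value = 6 − response.
  item 1: 2
  item 2: 5
  item 3: 6 − 1 = 5
  item 4: 3
  item 5: 5
  item 6: 6 − 3 = 3
  item 7: 5
  item 8: 6 − 4 = 2
  item 9: 5
  item 10: 1
Total = 2 + 5 + 5 + 3 + 5 + 3 + 5 + 2 + 5 + 1 = 36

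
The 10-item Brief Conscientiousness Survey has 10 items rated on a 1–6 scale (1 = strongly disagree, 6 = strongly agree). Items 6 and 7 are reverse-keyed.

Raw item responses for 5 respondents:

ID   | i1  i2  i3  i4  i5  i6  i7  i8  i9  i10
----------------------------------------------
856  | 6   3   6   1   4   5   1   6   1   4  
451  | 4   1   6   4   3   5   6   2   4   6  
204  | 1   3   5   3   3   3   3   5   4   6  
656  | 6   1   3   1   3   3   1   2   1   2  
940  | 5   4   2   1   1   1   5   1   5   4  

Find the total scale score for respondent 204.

Respondent 204 raw: 1, 3, 5, 3, 3, 3, 3, 5, 4, 6.
Reverse-coded (reversed = (1+6) − raw = 7 − raw):
  item 1: 1
  item 2: 3
  item 3: 5
  item 4: 3
  item 5: 3
  item 6: 7 − 3 = 4
  item 7: 7 − 3 = 4
  item 8: 5
  item 9: 4
  item 10: 6
Sum = 1 + 3 + 5 + 3 + 3 + 4 + 4 + 5 + 4 + 6 = 38

38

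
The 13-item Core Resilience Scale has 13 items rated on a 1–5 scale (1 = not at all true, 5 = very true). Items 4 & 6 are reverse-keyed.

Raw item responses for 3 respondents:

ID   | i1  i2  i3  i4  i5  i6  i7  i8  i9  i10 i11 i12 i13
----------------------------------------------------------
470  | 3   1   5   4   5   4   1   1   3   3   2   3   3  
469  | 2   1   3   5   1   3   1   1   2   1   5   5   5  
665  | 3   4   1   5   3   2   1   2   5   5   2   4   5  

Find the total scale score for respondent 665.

Respondent 665 raw: 3, 4, 1, 5, 3, 2, 1, 2, 5, 5, 2, 4, 5.
Reverse-coded (on a 1–5 scale, reversed = 6 − raw):
  item 1: 3
  item 2: 4
  item 3: 1
  item 4: 6 − 5 = 1
  item 5: 3
  item 6: 6 − 2 = 4
  item 7: 1
  item 8: 2
  item 9: 5
  item 10: 5
  item 11: 2
  item 12: 4
  item 13: 5
Sum = 3 + 4 + 1 + 1 + 3 + 4 + 1 + 2 + 5 + 5 + 2 + 4 + 5 = 40

40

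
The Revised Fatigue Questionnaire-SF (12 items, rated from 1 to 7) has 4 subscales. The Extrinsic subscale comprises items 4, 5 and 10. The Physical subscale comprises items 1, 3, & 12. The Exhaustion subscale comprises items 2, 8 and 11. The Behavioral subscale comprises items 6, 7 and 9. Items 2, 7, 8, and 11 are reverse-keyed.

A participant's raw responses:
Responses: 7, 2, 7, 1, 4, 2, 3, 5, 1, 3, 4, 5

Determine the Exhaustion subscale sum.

13

Exhaustion items: 2, 8, 11.
Of these, items 2, 8, and 11 are reverse-keyed; reverse-coded value = 8 − response.
  item 2: 8 − 2 = 6
  item 8: 8 − 5 = 3
  item 11: 8 − 4 = 4
Sum = 6 + 3 + 4 = 13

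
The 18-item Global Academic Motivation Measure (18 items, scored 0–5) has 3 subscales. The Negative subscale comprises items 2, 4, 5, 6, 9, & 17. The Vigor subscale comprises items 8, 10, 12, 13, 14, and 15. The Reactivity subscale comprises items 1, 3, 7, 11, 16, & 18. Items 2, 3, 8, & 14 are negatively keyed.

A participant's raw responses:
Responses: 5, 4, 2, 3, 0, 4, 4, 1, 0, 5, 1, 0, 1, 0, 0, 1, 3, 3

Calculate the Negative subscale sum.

11

Negative items: 2, 4, 5, 6, 9, 17.
Of these, item 2 is negatively keyed; reverse-coded value = 5 − response.
  item 2: 5 − 4 = 1
  item 4: 3
  item 5: 0
  item 6: 4
  item 9: 0
  item 17: 3
Sum = 1 + 3 + 0 + 4 + 0 + 3 = 11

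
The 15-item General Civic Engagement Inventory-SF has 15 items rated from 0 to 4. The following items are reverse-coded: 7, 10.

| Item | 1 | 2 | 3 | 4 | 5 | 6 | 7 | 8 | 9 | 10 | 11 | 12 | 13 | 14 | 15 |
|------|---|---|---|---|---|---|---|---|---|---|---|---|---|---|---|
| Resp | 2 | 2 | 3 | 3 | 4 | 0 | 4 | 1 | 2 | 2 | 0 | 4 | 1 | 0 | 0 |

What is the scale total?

24

Reverse-coded items (on a 0–4 scale, reversed = 4 − raw):
  item 7: 4 − 4 = 0
  item 10: 4 − 2 = 2
After reverse-coding: 2, 2, 3, 3, 4, 0, 0, 1, 2, 2, 0, 4, 1, 0, 0
Total = 2 + 2 + 3 + 3 + 4 + 0 + 0 + 1 + 2 + 2 + 0 + 4 + 1 + 0 + 0 = 24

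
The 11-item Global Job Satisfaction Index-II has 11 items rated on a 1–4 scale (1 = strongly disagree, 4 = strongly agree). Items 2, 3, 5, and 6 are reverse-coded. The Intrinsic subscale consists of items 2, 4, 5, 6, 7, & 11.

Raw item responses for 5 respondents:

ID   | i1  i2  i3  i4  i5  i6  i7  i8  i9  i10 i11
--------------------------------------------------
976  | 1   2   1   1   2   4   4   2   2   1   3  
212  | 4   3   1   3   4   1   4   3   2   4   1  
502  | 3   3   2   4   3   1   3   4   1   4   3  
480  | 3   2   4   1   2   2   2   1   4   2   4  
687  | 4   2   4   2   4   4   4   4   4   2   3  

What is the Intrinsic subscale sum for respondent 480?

16

Respondent 480 raw: 3, 2, 4, 1, 2, 2, 2, 1, 4, 2, 4.
Intrinsic items: 2, 4, 5, 6, 7, 11.
Reverse-coded (reverse-coded value = 5 − response):
  item 2: 5 − 2 = 3
  item 4: 1
  item 5: 5 − 2 = 3
  item 6: 5 − 2 = 3
  item 7: 2
  item 11: 4
Sum = 3 + 1 + 3 + 3 + 2 + 4 = 16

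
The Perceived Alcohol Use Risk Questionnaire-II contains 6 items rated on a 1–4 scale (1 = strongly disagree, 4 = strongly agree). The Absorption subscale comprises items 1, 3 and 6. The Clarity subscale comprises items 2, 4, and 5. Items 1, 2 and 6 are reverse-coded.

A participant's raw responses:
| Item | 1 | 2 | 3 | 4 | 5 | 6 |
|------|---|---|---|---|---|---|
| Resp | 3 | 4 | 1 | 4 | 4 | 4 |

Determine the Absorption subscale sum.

4

Absorption items: 1, 3, 6.
Of these, items 1 and 6 are reverse-coded; on a 1–4 scale, reversed = 5 − raw.
  item 1: 5 − 3 = 2
  item 3: 1
  item 6: 5 − 4 = 1
Sum = 2 + 1 + 1 = 4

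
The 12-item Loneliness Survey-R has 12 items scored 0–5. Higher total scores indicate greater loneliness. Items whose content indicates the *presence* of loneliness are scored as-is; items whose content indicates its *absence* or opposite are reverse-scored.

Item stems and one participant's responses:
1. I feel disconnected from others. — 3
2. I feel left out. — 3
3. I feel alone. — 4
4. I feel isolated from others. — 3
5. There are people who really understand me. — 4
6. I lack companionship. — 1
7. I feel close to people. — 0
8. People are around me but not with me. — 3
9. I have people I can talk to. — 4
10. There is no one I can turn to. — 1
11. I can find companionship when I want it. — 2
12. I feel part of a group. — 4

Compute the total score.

29

Items 5, 7, 9, 11, 12 describe the absence/opposite of loneliness → reverse-score.
on a 0–5 scale, reversed = 5 − raw.
  item 1: 3
  item 2: 3
  item 3: 4
  item 4: 3
  item 5: 5 − 4 = 1
  item 6: 1
  item 7: 5 − 0 = 5
  item 8: 3
  item 9: 5 − 4 = 1
  item 10: 1
  item 11: 5 − 2 = 3
  item 12: 5 − 4 = 1
Total = 3 + 3 + 4 + 3 + 1 + 1 + 5 + 3 + 1 + 1 + 3 + 1 = 29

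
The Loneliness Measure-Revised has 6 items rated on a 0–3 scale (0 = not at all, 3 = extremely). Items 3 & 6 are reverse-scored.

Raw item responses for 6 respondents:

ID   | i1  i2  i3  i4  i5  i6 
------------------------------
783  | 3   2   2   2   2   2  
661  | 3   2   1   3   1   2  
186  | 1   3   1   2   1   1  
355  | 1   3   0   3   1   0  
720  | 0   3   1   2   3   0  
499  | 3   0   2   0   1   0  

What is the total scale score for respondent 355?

Respondent 355 raw: 1, 3, 0, 3, 1, 0.
Reverse-coded (reversed = (0+3) − raw = 3 − raw):
  item 1: 1
  item 2: 3
  item 3: 3 − 0 = 3
  item 4: 3
  item 5: 1
  item 6: 3 − 0 = 3
Sum = 1 + 3 + 3 + 3 + 1 + 3 = 14

14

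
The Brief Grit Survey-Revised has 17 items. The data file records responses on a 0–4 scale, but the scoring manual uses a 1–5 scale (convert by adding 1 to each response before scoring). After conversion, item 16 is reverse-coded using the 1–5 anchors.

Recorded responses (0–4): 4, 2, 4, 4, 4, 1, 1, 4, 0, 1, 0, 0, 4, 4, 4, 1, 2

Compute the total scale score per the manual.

59

Convert to 1–5: 5, 3, 5, 5, 5, 2, 2, 5, 1, 2, 1, 1, 5, 5, 5, 2, 3
Reverse-coded (reversed = (1+5) − raw = 6 − raw):
  item 16: 6 − 2 = 4
Scored: 5, 3, 5, 5, 5, 2, 2, 5, 1, 2, 1, 1, 5, 5, 5, 4, 3
Total = 59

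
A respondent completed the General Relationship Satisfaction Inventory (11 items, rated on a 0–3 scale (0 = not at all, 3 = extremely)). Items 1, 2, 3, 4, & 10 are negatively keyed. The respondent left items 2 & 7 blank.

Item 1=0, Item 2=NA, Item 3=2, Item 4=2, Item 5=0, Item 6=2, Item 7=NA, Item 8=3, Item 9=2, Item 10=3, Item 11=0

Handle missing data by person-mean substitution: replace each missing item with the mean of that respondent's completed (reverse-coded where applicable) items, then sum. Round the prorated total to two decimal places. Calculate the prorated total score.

Reverse-coded (reversed = (0+3) − raw = 3 − raw):
  item 1: 3 − 0 = 3
  item 3: 3 − 2 = 1
  item 4: 3 − 2 = 1
  item 10: 3 − 3 = 0
Completed scored items (9 of 11): 3, 1, 1, 0, 2, 3, 2, 0, 0; sum = 12.
Person mean = 12 / 9 ≈ 1.3333
Prorated total = (12 / 9) × 11 = 14.67 (to 2 dp)

14.67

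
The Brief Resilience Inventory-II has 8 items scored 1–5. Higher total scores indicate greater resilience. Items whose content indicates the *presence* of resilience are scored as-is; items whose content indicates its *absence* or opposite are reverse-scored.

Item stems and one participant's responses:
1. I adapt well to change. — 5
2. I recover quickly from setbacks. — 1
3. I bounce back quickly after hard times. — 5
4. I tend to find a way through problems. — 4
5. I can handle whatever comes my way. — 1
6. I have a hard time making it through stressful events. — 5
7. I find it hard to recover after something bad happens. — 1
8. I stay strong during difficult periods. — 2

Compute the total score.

24

Items 6, 7 describe the absence/opposite of resilience → reverse-score.
on a 1–5 scale, reversed = 6 − raw.
  item 1: 5
  item 2: 1
  item 3: 5
  item 4: 4
  item 5: 1
  item 6: 6 − 5 = 1
  item 7: 6 − 1 = 5
  item 8: 2
Total = 5 + 1 + 5 + 4 + 1 + 1 + 5 + 2 = 24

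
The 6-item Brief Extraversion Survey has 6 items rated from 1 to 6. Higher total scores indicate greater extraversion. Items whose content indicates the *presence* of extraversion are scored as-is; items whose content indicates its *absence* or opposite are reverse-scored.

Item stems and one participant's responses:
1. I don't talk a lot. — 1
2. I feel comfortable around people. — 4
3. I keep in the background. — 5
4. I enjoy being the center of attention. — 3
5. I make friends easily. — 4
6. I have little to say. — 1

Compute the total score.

25

Items 1, 3, 6 describe the absence/opposite of extraversion → reverse-score.
reversed = (1+6) − raw = 7 − raw.
  item 1: 7 − 1 = 6
  item 2: 4
  item 3: 7 − 5 = 2
  item 4: 3
  item 5: 4
  item 6: 7 − 1 = 6
Total = 6 + 4 + 2 + 3 + 4 + 6 = 25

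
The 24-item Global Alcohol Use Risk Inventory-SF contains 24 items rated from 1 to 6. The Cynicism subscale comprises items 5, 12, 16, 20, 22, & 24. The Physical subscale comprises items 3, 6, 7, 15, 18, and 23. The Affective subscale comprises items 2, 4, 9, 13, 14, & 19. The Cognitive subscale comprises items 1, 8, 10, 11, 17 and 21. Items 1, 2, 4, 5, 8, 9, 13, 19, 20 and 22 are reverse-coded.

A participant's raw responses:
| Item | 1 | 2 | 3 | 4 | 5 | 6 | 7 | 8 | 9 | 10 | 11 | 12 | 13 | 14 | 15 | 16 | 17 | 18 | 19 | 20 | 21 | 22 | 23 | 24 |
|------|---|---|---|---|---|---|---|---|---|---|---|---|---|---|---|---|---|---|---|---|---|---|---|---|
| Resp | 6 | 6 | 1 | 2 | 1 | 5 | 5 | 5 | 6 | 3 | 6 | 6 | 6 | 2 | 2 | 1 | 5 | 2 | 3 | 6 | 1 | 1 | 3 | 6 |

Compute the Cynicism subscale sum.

26

Cynicism items: 5, 12, 16, 20, 22, 24.
Of these, items 5, 20, and 22 are reverse-coded; reverse-coded value = 7 − response.
  item 5: 7 − 1 = 6
  item 12: 6
  item 16: 1
  item 20: 7 − 6 = 1
  item 22: 7 − 1 = 6
  item 24: 6
Sum = 6 + 6 + 1 + 1 + 6 + 6 = 26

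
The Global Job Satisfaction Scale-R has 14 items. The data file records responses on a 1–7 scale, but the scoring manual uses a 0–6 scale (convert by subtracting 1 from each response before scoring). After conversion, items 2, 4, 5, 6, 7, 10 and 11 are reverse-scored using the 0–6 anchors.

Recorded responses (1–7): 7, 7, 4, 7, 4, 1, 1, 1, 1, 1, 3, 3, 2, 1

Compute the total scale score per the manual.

37

Convert to 0–6: 6, 6, 3, 6, 3, 0, 0, 0, 0, 0, 2, 2, 1, 0
Reverse-coded (on a 0–6 scale, reversed = 6 − raw):
  item 2: 6 − 6 = 0
  item 4: 6 − 6 = 0
  item 5: 6 − 3 = 3
  item 6: 6 − 0 = 6
  item 7: 6 − 0 = 6
  item 10: 6 − 0 = 6
  item 11: 6 − 2 = 4
Scored: 6, 0, 3, 0, 3, 6, 6, 0, 0, 6, 4, 2, 1, 0
Total = 37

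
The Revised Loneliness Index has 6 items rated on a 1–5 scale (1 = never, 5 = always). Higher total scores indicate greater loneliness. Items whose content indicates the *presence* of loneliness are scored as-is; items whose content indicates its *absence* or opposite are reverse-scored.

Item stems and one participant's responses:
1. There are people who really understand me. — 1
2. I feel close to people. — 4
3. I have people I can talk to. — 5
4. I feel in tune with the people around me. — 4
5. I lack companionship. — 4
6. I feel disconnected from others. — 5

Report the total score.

19

Items 1, 2, 3, 4 describe the absence/opposite of loneliness → reverse-score.
reversed = (1+5) − raw = 6 − raw.
  item 1: 6 − 1 = 5
  item 2: 6 − 4 = 2
  item 3: 6 − 5 = 1
  item 4: 6 − 4 = 2
  item 5: 4
  item 6: 5
Total = 5 + 2 + 1 + 2 + 4 + 5 = 19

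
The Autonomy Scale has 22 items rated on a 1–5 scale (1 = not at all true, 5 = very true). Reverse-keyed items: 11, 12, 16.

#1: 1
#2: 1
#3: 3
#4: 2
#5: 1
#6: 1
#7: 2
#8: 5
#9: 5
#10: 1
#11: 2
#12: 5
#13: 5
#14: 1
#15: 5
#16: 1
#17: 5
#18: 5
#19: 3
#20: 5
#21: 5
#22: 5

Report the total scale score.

71

Reversing items 11, 12 and 16 with 6 − raw:
Total = 1 + 1 + 3 + 2 + 1 + 1 + 2 + 5 + 5 + 1 + (6−2) + (6−5) + 5 + 1 + 5 + (6−1) + 5 + 5 + 3 + 5 + 5 + 5
      = 1 + 1 + 3 + 2 + 1 + 1 + 2 + 5 + 5 + 1 + 4 + 1 + 5 + 1 + 5 + 5 + 5 + 5 + 3 + 5 + 5 + 5 = 71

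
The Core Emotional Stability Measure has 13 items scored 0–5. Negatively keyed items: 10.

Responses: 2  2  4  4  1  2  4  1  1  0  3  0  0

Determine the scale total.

Raw sum = 24. Negatively keyed items: 10; their raw sum = 0.
Each reversal replaces raw with 5 − raw, changing the total by 5 − 2·raw per item.
Total = 24 + 1·5 − 2·0 = 24 + 5 − 0 = 29

29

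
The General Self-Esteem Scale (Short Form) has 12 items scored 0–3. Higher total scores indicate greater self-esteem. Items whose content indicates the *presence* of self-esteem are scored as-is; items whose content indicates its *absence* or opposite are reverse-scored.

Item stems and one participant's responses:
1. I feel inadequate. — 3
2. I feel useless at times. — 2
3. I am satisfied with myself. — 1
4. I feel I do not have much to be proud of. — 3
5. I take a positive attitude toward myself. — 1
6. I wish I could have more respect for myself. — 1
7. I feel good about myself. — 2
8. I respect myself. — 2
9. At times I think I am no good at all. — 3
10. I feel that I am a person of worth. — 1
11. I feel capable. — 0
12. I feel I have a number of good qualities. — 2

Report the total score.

Items 1, 2, 4, 6, 9 describe the absence/opposite of self-esteem → reverse-score.
reverse-coded value = 3 − response.
  item 1: 3 − 3 = 0
  item 2: 3 − 2 = 1
  item 3: 1
  item 4: 3 − 3 = 0
  item 5: 1
  item 6: 3 − 1 = 2
  item 7: 2
  item 8: 2
  item 9: 3 − 3 = 0
  item 10: 1
  item 11: 0
  item 12: 2
Total = 0 + 1 + 1 + 0 + 1 + 2 + 2 + 2 + 0 + 1 + 0 + 2 = 12

12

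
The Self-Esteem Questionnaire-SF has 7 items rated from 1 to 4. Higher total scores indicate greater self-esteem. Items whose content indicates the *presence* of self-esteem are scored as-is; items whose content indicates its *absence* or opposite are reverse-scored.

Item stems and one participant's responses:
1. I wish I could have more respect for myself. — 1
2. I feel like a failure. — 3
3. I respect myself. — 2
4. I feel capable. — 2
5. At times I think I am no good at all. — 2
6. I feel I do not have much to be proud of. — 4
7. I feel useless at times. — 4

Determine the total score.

Items 1, 2, 5, 6, 7 describe the absence/opposite of self-esteem → reverse-score.
on a 1–4 scale, reversed = 5 − raw.
  item 1: 5 − 1 = 4
  item 2: 5 − 3 = 2
  item 3: 2
  item 4: 2
  item 5: 5 − 2 = 3
  item 6: 5 − 4 = 1
  item 7: 5 − 4 = 1
Total = 4 + 2 + 2 + 2 + 3 + 1 + 1 = 15

15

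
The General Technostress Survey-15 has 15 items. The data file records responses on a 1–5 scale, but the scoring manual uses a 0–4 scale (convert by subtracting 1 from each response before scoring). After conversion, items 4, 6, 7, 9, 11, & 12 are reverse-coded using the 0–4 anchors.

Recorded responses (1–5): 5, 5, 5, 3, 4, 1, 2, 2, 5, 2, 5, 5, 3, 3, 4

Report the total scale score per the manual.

33

Convert to 0–4: 4, 4, 4, 2, 3, 0, 1, 1, 4, 1, 4, 4, 2, 2, 3
Reverse-coded (on a 0–4 scale, reversed = 4 − raw):
  item 4: 4 − 2 = 2
  item 6: 4 − 0 = 4
  item 7: 4 − 1 = 3
  item 9: 4 − 4 = 0
  item 11: 4 − 4 = 0
  item 12: 4 − 4 = 0
Scored: 4, 4, 4, 2, 3, 4, 3, 1, 0, 1, 0, 0, 2, 2, 3
Total = 33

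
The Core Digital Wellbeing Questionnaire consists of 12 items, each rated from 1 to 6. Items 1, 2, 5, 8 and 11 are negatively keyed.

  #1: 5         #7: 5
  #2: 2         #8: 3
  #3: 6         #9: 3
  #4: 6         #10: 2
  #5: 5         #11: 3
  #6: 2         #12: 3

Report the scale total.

44

Reverse-coded items (on a 1–6 scale, reversed = 7 − raw):
  item 1: 7 − 5 = 2
  item 2: 7 − 2 = 5
  item 5: 7 − 5 = 2
  item 8: 7 − 3 = 4
  item 11: 7 − 3 = 4
Scored responses: 2, 5, 6, 6, 2, 2, 5, 4, 3, 2, 4, 3
Total = 2 + 5 + 6 + 6 + 2 + 2 + 5 + 4 + 3 + 2 + 4 + 3 = 44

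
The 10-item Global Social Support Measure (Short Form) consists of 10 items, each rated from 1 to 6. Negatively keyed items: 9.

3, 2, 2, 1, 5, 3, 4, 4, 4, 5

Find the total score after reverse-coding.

32

Negatively keyed items use 7 − raw:
  item 9: 7 − 4 = 3
After reverse-coding: 3, 2, 2, 1, 5, 3, 4, 4, 3, 5
Total = 3 + 2 + 2 + 1 + 5 + 3 + 4 + 4 + 3 + 5 = 32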